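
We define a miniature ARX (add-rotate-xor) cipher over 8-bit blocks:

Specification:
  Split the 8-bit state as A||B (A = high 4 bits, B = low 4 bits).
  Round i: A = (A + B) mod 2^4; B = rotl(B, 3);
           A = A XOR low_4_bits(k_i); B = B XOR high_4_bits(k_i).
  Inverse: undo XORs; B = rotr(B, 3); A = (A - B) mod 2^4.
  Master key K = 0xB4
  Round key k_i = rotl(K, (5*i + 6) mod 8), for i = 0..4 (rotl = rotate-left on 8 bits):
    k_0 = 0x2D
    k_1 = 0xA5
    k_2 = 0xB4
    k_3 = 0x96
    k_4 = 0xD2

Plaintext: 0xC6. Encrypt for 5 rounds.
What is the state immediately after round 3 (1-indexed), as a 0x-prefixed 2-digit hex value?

0x3A

s_0 = plaintext = 0xC6
s_1 = Round(s_0, k_0) = 0xF1
s_2 = Round(s_1, k_1) = 0x52
s_3 = Round(s_2, k_2) = 0x3A
s_4 = Round(s_3, k_3) = 0xBC
s_5 = Round(s_4, k_4) = 0x5B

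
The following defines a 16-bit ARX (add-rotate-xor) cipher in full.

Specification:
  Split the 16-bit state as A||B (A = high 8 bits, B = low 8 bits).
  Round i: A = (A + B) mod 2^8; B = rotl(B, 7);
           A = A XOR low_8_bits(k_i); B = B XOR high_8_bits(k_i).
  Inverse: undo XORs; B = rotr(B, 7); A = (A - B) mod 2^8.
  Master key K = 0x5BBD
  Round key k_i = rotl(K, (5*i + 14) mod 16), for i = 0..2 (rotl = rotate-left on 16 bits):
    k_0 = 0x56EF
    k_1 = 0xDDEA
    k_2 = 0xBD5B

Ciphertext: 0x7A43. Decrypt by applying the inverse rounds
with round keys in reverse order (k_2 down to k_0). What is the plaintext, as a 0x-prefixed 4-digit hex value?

0x352C

s_0 = ciphertext = 0x7A43
s_1 = InvRound(s_0, k_2) = 0x24FD
s_2 = InvRound(s_1, k_1) = 0x8E40
s_3 = InvRound(s_2, k_0) = 0x352C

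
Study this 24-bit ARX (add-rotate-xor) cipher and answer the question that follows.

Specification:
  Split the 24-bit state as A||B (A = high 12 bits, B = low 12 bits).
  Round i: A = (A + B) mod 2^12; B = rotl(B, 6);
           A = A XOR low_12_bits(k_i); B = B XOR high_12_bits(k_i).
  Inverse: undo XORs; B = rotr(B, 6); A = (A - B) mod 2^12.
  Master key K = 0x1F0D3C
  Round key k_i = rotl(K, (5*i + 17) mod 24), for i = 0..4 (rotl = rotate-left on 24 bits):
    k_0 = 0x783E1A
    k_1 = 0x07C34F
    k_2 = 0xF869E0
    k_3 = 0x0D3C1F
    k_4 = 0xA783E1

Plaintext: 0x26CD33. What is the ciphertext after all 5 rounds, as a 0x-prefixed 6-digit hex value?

0xA6654B

s_0 = plaintext = 0x26CD33
s_1 = Round(s_0, k_0) = 0x185B77
s_2 = Round(s_1, k_1) = 0xFB3D91
s_3 = Round(s_2, k_2) = 0x4A4BF0
s_4 = Round(s_3, k_3) = 0xC8BCFC
s_5 = Round(s_4, k_4) = 0xA6654B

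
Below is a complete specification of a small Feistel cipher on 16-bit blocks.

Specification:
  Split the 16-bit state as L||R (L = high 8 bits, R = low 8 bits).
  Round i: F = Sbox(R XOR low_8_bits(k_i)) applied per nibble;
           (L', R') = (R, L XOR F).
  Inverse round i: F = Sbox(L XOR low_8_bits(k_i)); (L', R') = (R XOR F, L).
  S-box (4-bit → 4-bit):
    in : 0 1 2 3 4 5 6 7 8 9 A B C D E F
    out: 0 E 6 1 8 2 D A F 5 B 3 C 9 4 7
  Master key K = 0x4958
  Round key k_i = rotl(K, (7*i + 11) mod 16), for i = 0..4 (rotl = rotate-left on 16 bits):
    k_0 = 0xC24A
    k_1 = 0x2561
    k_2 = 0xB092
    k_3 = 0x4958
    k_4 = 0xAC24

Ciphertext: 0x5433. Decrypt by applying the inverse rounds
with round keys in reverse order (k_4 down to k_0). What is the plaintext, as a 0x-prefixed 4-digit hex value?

s_0 = ciphertext = 0x5433
s_1 = InvRound(s_0, k_4) = 0x9354
s_2 = InvRound(s_1, k_3) = 0x9793
s_3 = InvRound(s_2, k_2) = 0x9197
s_4 = InvRound(s_3, k_1) = 0xE791
s_5 = InvRound(s_4, k_0) = 0x28E7

0x28E7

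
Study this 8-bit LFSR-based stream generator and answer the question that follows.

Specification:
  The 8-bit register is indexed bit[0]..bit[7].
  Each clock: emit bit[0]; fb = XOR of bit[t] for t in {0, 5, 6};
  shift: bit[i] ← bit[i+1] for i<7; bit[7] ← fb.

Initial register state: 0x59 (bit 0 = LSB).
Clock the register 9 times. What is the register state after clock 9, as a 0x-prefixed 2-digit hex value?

reg_0 = 0x59
clock 1: out=1, reg = 0x2C
clock 2: out=0, reg = 0x96
clock 3: out=0, reg = 0x4B
clock 4: out=1, reg = 0x25
clock 5: out=1, reg = 0x12
clock 6: out=0, reg = 0x09
clock 7: out=1, reg = 0x84
clock 8: out=0, reg = 0x42
clock 9: out=0, reg = 0xA1

0xA1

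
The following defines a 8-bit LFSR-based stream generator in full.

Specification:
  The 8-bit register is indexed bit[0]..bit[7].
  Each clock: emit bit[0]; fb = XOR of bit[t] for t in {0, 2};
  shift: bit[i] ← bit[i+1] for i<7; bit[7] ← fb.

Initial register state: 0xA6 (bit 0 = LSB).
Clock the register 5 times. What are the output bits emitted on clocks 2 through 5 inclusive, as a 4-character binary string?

1100

reg_0 = 0xA6
clock 1: out=0, reg = 0xD3
clock 2: out=1, reg = 0xE9
clock 3: out=1, reg = 0xF4
clock 4: out=0, reg = 0xFA
clock 5: out=0, reg = 0x7D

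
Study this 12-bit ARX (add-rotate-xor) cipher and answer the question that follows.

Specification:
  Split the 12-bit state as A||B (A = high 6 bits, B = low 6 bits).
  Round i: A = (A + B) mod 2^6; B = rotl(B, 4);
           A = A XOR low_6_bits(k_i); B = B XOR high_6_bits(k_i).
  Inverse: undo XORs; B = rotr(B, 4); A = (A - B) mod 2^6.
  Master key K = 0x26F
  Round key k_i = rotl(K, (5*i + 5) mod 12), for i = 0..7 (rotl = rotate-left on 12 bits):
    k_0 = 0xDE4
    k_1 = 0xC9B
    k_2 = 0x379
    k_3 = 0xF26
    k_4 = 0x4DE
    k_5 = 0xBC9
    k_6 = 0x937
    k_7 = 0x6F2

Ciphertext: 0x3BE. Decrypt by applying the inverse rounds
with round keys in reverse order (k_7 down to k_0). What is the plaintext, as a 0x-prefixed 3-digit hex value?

0x35D

s_0 = ciphertext = 0x3BE
s_1 = InvRound(s_0, k_7) = 0x996
s_2 = InvRound(s_1, k_6) = 0x18B
s_3 = InvRound(s_2, k_5) = 0xF52
s_4 = InvRound(s_3, k_4) = 0x7C4
s_5 = InvRound(s_4, k_3) = 0x5A3
s_6 = InvRound(s_5, k_2) = 0xD7A
s_7 = InvRound(s_6, k_1) = 0x3A0
s_8 = InvRound(s_7, k_0) = 0x35D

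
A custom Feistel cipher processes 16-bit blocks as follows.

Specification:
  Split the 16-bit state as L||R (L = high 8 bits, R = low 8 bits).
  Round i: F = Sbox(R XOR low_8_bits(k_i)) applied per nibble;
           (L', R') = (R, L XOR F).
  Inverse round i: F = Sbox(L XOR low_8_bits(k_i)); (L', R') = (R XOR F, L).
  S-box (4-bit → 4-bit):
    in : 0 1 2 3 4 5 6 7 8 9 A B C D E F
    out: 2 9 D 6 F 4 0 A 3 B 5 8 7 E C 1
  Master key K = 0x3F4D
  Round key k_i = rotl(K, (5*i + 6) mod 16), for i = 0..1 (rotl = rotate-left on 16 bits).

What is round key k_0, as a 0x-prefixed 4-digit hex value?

K = 0x3F4D
k_0 = rotl(K, (5*0+6) mod 16) = rotl(K, 6) = 0xD34F

0xD34F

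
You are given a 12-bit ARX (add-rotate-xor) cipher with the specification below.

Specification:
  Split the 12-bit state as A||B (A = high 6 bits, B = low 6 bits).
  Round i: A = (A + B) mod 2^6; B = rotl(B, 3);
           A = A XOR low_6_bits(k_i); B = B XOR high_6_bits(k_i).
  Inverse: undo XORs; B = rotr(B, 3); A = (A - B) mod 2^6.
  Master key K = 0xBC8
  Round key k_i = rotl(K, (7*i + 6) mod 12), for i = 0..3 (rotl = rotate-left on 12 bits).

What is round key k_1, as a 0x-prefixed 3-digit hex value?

0x791

K = 0xBC8
k_0 = rotl(K, (7*0+6) mod 12) = rotl(K, 6) = 0x22F
k_1 = rotl(K, (7*1+6) mod 12) = rotl(K, 1) = 0x791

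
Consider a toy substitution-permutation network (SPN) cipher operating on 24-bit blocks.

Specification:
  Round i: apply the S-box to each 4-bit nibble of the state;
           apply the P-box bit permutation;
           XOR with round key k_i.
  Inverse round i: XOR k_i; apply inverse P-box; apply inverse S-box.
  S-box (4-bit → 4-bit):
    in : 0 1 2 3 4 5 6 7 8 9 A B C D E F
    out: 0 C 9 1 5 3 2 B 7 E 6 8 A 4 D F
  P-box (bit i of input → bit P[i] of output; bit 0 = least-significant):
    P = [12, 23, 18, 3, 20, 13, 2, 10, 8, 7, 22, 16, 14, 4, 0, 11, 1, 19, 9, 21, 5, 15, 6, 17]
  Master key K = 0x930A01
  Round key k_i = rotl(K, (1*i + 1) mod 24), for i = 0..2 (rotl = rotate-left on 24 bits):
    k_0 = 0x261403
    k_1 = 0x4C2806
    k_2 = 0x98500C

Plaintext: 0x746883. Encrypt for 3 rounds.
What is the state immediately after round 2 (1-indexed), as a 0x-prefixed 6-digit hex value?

s_0 = plaintext = 0x746883
s_1 = Round(s_0, k_0) = 0x74A7B5
s_2 = Round(s_1, k_1) = 0xCFBFB5
s_3 = Round(s_2, k_2) = 0x73CF8E

0xCFBFB5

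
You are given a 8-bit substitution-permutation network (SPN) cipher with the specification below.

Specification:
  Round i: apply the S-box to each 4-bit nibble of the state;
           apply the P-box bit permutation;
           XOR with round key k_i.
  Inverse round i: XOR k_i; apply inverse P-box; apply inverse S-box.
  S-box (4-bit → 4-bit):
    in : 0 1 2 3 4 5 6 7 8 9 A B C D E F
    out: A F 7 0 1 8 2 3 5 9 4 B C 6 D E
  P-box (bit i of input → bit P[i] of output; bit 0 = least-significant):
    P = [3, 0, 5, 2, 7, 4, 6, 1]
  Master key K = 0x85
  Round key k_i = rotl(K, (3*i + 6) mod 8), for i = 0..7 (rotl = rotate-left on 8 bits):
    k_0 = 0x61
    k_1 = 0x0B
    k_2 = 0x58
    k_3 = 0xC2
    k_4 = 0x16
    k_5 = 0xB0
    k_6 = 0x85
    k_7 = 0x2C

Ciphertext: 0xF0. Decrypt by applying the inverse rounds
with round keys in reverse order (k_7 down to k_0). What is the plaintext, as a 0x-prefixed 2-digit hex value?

0x11

s_0 = ciphertext = 0xF0
s_1 = InvRound(s_0, k_7) = 0x29
s_2 = InvRound(s_1, k_6) = 0x4E
s_3 = InvRound(s_2, k_5) = 0x1E
s_4 = InvRound(s_3, k_4) = 0x34
s_5 = InvRound(s_4, k_3) = 0x1C
s_6 = InvRound(s_5, k_2) = 0xA5
s_7 = InvRound(s_6, k_1) = 0x9E
s_8 = InvRound(s_7, k_0) = 0x11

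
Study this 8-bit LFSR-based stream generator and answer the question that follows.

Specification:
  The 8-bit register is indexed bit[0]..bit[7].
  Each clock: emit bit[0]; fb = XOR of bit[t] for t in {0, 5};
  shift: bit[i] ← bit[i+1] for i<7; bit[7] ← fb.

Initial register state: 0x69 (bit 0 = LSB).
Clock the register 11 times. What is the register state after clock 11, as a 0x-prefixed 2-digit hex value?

0xF7

reg_0 = 0x69
clock 1: out=1, reg = 0x34
clock 2: out=0, reg = 0x9A
clock 3: out=0, reg = 0x4D
clock 4: out=1, reg = 0xA6
clock 5: out=0, reg = 0xD3
clock 6: out=1, reg = 0xE9
clock 7: out=1, reg = 0x74
clock 8: out=0, reg = 0xBA
clock 9: out=0, reg = 0xDD
clock 10: out=1, reg = 0xEE
clock 11: out=0, reg = 0xF7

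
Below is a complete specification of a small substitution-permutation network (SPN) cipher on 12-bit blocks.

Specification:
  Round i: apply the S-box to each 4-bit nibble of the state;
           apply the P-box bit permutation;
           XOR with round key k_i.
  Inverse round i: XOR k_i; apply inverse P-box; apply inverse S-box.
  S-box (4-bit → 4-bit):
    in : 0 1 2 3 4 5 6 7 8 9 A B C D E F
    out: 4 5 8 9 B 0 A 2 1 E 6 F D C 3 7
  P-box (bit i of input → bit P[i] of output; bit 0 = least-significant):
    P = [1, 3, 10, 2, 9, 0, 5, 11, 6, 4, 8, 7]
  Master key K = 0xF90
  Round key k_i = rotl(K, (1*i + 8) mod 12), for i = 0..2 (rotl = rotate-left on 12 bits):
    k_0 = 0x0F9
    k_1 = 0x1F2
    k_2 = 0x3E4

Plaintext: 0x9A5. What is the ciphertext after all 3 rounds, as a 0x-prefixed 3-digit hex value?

0xCD7

s_0 = plaintext = 0x9A5
s_1 = Round(s_0, k_0) = 0x148
s_2 = Round(s_1, k_1) = 0xAB1
s_3 = Round(s_2, k_2) = 0xCD7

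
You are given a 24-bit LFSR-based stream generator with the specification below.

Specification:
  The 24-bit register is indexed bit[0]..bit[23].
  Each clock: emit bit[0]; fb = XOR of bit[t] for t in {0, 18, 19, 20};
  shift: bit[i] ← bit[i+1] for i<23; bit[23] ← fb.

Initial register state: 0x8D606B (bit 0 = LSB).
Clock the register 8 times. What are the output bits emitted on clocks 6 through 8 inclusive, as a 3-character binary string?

reg_0 = 0x8D606B
clock 1: out=1, reg = 0xC6B035
clock 2: out=1, reg = 0x63581A
clock 3: out=0, reg = 0x31AC0D
clock 4: out=1, reg = 0x18D606
clock 5: out=0, reg = 0x0C6B03
clock 6: out=1, reg = 0x863581
clock 7: out=1, reg = 0x431AC0
clock 8: out=0, reg = 0x218D60

110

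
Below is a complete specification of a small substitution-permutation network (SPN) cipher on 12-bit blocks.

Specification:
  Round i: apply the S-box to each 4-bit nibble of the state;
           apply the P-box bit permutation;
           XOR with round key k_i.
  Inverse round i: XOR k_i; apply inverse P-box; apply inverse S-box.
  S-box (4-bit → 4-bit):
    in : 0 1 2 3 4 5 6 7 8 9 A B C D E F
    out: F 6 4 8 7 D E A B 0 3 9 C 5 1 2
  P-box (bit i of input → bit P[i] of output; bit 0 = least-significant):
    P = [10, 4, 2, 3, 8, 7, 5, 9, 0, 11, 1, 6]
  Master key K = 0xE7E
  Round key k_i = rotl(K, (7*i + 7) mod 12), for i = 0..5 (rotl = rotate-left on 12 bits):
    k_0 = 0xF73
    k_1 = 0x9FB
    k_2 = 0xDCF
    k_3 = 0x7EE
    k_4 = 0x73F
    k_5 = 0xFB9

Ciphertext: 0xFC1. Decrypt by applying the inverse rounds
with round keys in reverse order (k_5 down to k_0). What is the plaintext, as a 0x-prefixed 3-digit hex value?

s_0 = ciphertext = 0xFC1
s_1 = InvRound(s_0, k_5) = 0x327
s_2 = InvRound(s_1, k_4) = 0x998
s_3 = InvRound(s_2, k_3) = 0x6C4
s_4 = InvRound(s_3, k_2) = 0x4B3
s_5 = InvRound(s_4, k_1) = 0x7EB
s_6 = InvRound(s_5, k_0) = 0xFF7

0xFF7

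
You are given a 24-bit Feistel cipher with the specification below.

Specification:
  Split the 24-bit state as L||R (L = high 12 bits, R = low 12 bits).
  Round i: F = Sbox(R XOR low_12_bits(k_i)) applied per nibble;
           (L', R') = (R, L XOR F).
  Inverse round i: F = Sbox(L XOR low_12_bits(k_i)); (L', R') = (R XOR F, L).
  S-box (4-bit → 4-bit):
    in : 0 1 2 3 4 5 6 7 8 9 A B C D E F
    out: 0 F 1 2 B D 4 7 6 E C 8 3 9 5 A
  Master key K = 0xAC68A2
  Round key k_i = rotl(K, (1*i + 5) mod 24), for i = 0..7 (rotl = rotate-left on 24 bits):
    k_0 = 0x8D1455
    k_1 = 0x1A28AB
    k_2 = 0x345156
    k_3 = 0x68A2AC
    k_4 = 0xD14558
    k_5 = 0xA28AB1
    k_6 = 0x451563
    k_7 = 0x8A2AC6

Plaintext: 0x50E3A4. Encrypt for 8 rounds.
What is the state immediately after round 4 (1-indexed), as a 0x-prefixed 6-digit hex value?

s_0 = plaintext = 0x50E3A4
s_1 = Round(s_0, k_0) = 0x3A42A1
s_2 = Round(s_1, k_1) = 0x2A1FA8
s_3 = Round(s_2, k_2) = 0xFA8704
s_4 = Round(s_3, k_3) = 0x70426E
s_5 = Round(s_4, k_4) = 0x26E020
s_6 = Round(s_5, k_5) = 0x020E81
s_7 = Round(s_6, k_6) = 0xE81871
s_8 = Round(s_7, k_7) = 0x871F06

0x70426E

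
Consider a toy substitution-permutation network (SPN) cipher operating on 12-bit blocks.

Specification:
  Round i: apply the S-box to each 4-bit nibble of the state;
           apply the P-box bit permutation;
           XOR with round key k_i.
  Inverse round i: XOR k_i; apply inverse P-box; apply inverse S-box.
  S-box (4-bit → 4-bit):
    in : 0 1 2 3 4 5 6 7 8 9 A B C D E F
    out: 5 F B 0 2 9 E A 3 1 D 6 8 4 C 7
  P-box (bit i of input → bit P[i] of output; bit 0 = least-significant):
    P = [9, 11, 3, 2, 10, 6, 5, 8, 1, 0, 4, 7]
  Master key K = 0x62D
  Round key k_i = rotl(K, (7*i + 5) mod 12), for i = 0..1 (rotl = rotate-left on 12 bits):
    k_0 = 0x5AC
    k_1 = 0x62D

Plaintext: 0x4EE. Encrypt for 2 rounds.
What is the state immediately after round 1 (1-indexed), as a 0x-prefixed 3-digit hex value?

0x481

s_0 = plaintext = 0x4EE
s_1 = Round(s_0, k_0) = 0x481
s_2 = Round(s_1, k_1) = 0x860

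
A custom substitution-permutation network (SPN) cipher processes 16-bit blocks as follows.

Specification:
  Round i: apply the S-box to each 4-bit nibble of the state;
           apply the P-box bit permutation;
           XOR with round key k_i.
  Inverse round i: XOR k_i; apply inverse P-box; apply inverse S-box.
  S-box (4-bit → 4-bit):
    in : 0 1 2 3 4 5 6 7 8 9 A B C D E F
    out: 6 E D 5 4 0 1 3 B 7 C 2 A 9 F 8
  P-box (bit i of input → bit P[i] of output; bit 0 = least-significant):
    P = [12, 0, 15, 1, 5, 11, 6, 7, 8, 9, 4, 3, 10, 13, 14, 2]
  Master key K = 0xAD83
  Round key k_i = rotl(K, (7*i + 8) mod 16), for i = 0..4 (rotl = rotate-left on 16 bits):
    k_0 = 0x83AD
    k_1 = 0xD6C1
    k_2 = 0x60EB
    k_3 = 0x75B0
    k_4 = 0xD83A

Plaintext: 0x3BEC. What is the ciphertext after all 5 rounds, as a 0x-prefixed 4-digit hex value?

0xDCB8

s_0 = plaintext = 0x3BEC
s_1 = Round(s_0, k_0) = 0xCD4E
s_2 = Round(s_1, k_1) = 0x678E
s_3 = Round(s_2, k_2) = 0xFF48
s_4 = Round(s_3, k_3) = 0x65FF
s_5 = Round(s_4, k_4) = 0xDCB8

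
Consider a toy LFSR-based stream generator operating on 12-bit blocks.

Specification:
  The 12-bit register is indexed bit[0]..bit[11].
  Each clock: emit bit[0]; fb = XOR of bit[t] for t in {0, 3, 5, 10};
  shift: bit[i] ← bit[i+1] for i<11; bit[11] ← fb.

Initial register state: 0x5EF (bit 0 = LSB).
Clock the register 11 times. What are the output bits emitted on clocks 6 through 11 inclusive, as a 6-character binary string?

111101

reg_0 = 0x5EF
clock 1: out=1, reg = 0x2F7
clock 2: out=1, reg = 0x17B
clock 3: out=1, reg = 0x8BD
clock 4: out=1, reg = 0xC5E
clock 5: out=0, reg = 0x62F
clock 6: out=1, reg = 0x317
clock 7: out=1, reg = 0x98B
clock 8: out=1, reg = 0x4C5
clock 9: out=1, reg = 0x262
clock 10: out=0, reg = 0x931
clock 11: out=1, reg = 0x498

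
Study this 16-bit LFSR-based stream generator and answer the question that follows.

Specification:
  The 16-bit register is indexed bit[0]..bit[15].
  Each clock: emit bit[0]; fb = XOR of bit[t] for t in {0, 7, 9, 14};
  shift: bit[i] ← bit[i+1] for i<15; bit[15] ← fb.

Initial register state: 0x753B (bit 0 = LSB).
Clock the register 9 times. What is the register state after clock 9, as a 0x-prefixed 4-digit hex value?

0xB13A

reg_0 = 0x753B
clock 1: out=1, reg = 0x3A9D
clock 2: out=1, reg = 0x9D4E
clock 3: out=0, reg = 0x4EA7
clock 4: out=1, reg = 0x2753
clock 5: out=1, reg = 0x13A9
clock 6: out=1, reg = 0x89D4
clock 7: out=0, reg = 0xC4EA
clock 8: out=0, reg = 0x6275
clock 9: out=1, reg = 0xB13A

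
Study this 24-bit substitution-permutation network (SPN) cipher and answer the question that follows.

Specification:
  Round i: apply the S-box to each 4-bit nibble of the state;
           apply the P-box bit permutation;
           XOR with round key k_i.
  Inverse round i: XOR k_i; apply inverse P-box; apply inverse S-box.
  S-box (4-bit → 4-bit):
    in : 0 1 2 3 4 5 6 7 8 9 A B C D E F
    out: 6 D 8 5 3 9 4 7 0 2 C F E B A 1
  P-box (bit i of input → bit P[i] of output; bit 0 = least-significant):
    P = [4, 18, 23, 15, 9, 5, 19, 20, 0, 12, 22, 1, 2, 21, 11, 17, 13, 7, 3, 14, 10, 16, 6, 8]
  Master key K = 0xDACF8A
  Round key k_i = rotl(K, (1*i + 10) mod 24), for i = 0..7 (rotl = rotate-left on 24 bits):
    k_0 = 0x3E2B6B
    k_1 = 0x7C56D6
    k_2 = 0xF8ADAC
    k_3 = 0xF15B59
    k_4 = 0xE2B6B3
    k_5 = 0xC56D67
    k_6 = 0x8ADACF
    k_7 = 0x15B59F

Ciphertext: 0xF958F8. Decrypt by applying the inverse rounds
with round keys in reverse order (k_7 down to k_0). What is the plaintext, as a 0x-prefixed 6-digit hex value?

s_0 = ciphertext = 0xF958F8
s_1 = InvRound(s_0, k_7) = 0x15710C
s_2 = InvRound(s_1, k_6) = 0xC4A51C
s_3 = InvRound(s_2, k_5) = 0x0A6595
s_4 = InvRound(s_3, k_4) = 0x224C7A
s_5 = InvRound(s_4, k_3) = 0xD82BD6
s_6 = InvRound(s_5, k_2) = 0x369245
s_7 = InvRound(s_6, k_1) = 0xFE2165
s_8 = InvRound(s_7, k_0) = 0x863AF6

0x863AF6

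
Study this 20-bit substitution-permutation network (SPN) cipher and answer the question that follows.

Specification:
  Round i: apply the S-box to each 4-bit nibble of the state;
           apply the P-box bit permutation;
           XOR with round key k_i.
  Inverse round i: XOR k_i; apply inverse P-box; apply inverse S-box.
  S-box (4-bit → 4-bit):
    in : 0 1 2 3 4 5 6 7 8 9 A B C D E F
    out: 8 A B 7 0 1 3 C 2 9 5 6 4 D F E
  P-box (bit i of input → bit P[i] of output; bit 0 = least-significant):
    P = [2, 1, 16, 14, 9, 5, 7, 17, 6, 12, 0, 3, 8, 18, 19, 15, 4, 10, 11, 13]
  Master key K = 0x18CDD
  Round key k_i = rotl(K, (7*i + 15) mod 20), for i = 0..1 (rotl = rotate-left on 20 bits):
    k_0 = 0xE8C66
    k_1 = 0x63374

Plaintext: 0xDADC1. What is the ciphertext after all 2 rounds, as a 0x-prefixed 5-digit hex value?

0xBF680

s_0 = plaintext = 0xDADC1
s_1 = Round(s_0, k_0) = 0x6E5BD
s_2 = Round(s_1, k_1) = 0xBF680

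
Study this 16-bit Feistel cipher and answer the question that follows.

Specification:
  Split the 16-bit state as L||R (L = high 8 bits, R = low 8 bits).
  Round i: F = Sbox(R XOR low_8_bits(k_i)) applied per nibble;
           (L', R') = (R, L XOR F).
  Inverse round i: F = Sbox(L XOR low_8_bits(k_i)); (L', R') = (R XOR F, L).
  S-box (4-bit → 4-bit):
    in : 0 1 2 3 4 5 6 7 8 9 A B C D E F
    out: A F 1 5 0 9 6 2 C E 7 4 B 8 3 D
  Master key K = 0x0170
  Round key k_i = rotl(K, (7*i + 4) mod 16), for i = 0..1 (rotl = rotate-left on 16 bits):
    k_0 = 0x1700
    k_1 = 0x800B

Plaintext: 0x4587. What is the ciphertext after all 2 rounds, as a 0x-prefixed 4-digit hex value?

0x874C

s_0 = plaintext = 0x4587
s_1 = Round(s_0, k_0) = 0x8787
s_2 = Round(s_1, k_1) = 0x874C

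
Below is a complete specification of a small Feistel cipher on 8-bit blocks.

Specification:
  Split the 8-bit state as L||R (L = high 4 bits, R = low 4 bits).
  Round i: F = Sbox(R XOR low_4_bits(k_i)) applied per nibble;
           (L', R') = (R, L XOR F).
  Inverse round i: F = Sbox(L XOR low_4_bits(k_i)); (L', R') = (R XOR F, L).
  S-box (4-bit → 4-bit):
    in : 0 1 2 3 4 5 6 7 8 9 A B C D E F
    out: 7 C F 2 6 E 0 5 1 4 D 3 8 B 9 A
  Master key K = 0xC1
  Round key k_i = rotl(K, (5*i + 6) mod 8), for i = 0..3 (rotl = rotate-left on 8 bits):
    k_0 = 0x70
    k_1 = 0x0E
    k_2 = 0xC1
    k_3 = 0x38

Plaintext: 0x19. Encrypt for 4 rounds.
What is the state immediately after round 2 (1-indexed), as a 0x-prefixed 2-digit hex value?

0x5A

s_0 = plaintext = 0x19
s_1 = Round(s_0, k_0) = 0x95
s_2 = Round(s_1, k_1) = 0x5A
s_3 = Round(s_2, k_2) = 0xA6
s_4 = Round(s_3, k_3) = 0x63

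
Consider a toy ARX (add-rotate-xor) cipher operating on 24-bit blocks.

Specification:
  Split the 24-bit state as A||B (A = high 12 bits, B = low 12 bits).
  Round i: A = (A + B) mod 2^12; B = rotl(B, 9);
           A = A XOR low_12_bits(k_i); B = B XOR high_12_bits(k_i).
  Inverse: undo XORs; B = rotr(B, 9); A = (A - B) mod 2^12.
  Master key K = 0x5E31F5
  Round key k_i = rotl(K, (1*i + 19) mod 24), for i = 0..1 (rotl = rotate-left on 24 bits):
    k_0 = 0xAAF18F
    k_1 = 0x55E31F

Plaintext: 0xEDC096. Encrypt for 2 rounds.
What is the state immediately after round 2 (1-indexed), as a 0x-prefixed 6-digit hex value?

s_0 = plaintext = 0xEDC096
s_1 = Round(s_0, k_0) = 0xEFD6BD
s_2 = Round(s_1, k_1) = 0x6A5F89

0x6A5F89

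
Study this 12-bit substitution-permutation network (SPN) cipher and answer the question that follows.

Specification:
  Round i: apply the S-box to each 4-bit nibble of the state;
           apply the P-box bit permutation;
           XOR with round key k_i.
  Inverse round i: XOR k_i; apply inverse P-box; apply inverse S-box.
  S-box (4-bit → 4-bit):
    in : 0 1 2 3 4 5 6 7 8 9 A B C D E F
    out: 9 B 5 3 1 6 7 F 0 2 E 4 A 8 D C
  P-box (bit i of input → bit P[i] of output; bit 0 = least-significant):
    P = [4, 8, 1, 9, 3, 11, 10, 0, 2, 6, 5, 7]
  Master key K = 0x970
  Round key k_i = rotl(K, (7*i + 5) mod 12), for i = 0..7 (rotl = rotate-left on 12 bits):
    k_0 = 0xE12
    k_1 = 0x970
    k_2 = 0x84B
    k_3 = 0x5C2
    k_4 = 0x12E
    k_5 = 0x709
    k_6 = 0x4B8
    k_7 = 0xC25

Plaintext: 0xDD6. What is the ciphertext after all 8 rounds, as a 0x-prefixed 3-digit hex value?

s_0 = plaintext = 0xDD6
s_1 = Round(s_0, k_0) = 0xF81
s_2 = Round(s_1, k_1) = 0xAC0
s_3 = Round(s_2, k_2) = 0x2BA
s_4 = Round(s_3, k_3) = 0x2E4
s_5 = Round(s_4, k_4) = 0x513
s_6 = Round(s_5, k_5) = 0xE70
s_7 = Round(s_6, k_6) = 0xA05
s_8 = Round(s_7, k_7) = 0xDCE

0xDCE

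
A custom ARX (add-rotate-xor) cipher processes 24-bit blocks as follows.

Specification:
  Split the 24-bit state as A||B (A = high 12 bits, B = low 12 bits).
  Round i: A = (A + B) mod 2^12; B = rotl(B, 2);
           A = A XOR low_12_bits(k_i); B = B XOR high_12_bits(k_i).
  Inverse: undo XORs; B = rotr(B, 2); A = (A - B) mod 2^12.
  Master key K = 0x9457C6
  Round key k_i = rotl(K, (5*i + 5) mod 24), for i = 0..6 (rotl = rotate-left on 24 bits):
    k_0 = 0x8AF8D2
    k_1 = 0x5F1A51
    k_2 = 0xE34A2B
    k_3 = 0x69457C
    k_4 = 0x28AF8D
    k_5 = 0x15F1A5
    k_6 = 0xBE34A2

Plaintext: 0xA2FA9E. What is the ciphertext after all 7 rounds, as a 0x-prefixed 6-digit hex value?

s_0 = plaintext = 0xA2FA9E
s_1 = Round(s_0, k_0) = 0xC1F2D5
s_2 = Round(s_1, k_1) = 0x4A5EA5
s_3 = Round(s_2, k_2) = 0x9614A3
s_4 = Round(s_3, k_3) = 0xB78419
s_5 = Round(s_4, k_4) = 0x01C2EF
s_6 = Round(s_5, k_5) = 0x2AEAE3
s_7 = Round(s_6, k_6) = 0x93306D

0x93306D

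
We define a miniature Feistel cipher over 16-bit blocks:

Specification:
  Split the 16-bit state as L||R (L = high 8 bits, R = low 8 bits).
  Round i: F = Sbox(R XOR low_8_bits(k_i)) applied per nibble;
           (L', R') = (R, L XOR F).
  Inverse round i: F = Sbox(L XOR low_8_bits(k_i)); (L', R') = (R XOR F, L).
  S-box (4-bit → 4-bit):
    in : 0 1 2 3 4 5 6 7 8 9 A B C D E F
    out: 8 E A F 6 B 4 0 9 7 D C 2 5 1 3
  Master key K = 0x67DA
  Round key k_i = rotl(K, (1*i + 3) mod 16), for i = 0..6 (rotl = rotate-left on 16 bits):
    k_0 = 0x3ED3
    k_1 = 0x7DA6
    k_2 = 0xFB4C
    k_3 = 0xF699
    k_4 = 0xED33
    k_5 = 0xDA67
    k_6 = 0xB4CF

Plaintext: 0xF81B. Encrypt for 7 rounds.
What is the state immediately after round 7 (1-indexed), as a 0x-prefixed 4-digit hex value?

0x3BB9

s_0 = plaintext = 0xF81B
s_1 = Round(s_0, k_0) = 0x1BD1
s_2 = Round(s_1, k_1) = 0xD11B
s_3 = Round(s_2, k_2) = 0x1B61
s_4 = Round(s_3, k_3) = 0x6122
s_5 = Round(s_4, k_4) = 0x228F
s_6 = Round(s_5, k_5) = 0x8F3B
s_7 = Round(s_6, k_6) = 0x3BB9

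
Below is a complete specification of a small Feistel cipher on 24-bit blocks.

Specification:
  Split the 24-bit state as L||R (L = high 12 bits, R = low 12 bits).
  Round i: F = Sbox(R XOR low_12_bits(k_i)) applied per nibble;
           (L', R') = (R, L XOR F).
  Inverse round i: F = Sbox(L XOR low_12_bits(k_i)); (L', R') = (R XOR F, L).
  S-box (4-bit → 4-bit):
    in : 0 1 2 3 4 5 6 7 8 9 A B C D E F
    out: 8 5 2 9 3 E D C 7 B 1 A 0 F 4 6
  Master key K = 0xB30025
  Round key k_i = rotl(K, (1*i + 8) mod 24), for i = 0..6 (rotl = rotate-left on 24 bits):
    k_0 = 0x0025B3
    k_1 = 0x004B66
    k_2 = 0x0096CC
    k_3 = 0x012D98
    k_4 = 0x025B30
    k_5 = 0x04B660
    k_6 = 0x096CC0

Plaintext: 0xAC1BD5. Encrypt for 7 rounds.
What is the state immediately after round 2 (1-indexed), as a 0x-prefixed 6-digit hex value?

0xE1C514

s_0 = plaintext = 0xAC1BD5
s_1 = Round(s_0, k_0) = 0xBD5E1C
s_2 = Round(s_1, k_1) = 0xE1C514
s_3 = Round(s_2, k_2) = 0x5147EB
s_4 = Round(s_3, k_3) = 0x7EB4DD
s_5 = Round(s_4, k_4) = 0x4DD1A4
s_6 = Round(s_5, k_5) = 0x1A48DE
s_7 = Round(s_6, k_6) = 0x8DE2F0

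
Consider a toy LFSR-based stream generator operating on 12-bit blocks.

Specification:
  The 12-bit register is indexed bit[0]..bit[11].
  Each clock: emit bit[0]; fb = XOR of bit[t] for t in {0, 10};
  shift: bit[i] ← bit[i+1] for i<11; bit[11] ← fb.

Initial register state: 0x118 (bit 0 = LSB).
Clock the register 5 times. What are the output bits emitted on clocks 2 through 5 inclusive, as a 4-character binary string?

reg_0 = 0x118
clock 1: out=0, reg = 0x08C
clock 2: out=0, reg = 0x046
clock 3: out=0, reg = 0x023
clock 4: out=1, reg = 0x811
clock 5: out=1, reg = 0xC08

0011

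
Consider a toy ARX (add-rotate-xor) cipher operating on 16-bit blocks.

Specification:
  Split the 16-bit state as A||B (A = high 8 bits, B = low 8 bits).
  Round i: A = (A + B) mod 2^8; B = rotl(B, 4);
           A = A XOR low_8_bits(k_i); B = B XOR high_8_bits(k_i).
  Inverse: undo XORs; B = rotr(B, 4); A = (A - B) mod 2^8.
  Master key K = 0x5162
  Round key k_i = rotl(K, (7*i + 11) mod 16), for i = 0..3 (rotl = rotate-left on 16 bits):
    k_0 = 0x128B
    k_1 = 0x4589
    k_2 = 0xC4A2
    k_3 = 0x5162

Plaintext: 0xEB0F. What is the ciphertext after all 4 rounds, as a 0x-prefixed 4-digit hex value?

s_0 = plaintext = 0xEB0F
s_1 = Round(s_0, k_0) = 0x71E2
s_2 = Round(s_1, k_1) = 0xDA6B
s_3 = Round(s_2, k_2) = 0xE772
s_4 = Round(s_3, k_3) = 0x3B76

0x3B76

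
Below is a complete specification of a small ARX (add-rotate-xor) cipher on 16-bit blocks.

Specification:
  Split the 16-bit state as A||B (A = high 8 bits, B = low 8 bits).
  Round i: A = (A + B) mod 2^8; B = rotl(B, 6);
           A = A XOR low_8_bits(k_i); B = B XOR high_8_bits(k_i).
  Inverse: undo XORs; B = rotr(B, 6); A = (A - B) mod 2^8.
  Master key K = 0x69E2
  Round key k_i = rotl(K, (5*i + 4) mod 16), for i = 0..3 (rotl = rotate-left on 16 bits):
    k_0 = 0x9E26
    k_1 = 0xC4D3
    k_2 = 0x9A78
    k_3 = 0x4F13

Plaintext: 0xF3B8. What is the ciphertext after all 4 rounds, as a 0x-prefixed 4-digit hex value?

0x5D67

s_0 = plaintext = 0xF3B8
s_1 = Round(s_0, k_0) = 0x8DB0
s_2 = Round(s_1, k_1) = 0xEEE8
s_3 = Round(s_2, k_2) = 0xAEA0
s_4 = Round(s_3, k_3) = 0x5D67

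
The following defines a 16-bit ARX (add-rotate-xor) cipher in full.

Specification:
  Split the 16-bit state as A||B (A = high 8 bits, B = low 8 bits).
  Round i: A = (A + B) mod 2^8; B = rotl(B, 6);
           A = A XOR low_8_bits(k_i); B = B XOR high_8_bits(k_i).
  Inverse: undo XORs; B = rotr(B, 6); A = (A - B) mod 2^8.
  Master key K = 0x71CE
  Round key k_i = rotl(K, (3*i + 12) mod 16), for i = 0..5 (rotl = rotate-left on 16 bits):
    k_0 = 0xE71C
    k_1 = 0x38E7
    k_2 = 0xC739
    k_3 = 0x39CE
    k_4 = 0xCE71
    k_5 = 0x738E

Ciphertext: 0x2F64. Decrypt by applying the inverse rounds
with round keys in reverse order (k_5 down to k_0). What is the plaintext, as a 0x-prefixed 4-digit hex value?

0xDF9E

s_0 = ciphertext = 0x2F64
s_1 = InvRound(s_0, k_5) = 0x455C
s_2 = InvRound(s_1, k_4) = 0xEA4A
s_3 = InvRound(s_2, k_3) = 0x57CD
s_4 = InvRound(s_3, k_2) = 0x4628
s_5 = InvRound(s_4, k_1) = 0x6140
s_6 = InvRound(s_5, k_0) = 0xDF9E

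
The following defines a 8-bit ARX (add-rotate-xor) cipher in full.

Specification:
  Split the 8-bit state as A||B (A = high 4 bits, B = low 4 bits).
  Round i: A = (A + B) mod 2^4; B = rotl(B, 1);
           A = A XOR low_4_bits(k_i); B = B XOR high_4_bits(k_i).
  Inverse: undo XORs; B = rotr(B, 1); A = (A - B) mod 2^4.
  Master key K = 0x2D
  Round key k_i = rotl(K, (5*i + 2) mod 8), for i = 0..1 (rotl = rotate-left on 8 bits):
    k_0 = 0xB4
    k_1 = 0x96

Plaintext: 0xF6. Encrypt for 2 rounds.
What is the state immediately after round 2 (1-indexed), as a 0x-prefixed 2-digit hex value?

s_0 = plaintext = 0xF6
s_1 = Round(s_0, k_0) = 0x17
s_2 = Round(s_1, k_1) = 0xE7

0xE7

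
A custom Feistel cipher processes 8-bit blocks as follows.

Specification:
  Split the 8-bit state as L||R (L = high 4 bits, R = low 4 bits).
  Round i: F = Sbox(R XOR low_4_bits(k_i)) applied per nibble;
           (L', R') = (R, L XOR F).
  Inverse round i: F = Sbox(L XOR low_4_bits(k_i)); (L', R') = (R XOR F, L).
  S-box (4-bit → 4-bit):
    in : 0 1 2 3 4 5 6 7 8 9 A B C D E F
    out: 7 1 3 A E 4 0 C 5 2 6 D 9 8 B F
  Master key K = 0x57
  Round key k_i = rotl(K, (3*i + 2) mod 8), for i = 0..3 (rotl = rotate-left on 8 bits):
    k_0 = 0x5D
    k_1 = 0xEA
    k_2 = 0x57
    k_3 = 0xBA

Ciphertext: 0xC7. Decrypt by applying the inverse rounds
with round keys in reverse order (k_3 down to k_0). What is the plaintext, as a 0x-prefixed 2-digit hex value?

0x66

s_0 = ciphertext = 0xC7
s_1 = InvRound(s_0, k_3) = 0x7C
s_2 = InvRound(s_1, k_2) = 0xB7
s_3 = InvRound(s_2, k_1) = 0x6B
s_4 = InvRound(s_3, k_0) = 0x66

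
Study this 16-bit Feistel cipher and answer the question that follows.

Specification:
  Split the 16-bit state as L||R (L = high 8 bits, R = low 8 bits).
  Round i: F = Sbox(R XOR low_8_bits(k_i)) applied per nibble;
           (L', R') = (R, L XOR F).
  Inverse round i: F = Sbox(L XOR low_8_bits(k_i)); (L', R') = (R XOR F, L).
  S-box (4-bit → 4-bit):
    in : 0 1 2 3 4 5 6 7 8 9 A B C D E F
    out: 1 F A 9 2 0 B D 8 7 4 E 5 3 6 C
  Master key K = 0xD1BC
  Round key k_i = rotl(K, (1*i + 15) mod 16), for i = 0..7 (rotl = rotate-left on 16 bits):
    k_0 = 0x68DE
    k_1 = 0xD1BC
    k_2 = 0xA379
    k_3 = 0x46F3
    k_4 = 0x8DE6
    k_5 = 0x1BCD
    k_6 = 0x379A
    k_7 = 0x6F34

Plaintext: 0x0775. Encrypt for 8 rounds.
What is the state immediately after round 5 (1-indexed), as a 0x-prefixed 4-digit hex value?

s_0 = plaintext = 0x0775
s_1 = Round(s_0, k_0) = 0x7549
s_2 = Round(s_1, k_1) = 0x49B5
s_3 = Round(s_2, k_2) = 0xB51C
s_4 = Round(s_3, k_3) = 0x1CD9
s_5 = Round(s_4, k_4) = 0xD980
s_6 = Round(s_5, k_5) = 0x80FA
s_7 = Round(s_6, k_6) = 0xFA31
s_8 = Round(s_7, k_7) = 0x31EA

0xD980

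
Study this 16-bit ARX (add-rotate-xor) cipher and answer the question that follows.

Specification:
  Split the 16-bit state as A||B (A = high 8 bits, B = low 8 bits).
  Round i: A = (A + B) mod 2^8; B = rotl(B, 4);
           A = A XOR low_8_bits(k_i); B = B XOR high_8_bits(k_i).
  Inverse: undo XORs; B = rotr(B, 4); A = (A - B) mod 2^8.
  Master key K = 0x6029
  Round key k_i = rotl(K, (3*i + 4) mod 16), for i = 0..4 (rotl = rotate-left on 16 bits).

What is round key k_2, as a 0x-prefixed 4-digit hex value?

K = 0x6029
k_0 = rotl(K, (3*0+4) mod 16) = rotl(K, 4) = 0x0296
k_1 = rotl(K, (3*1+4) mod 16) = rotl(K, 7) = 0x14B0
k_2 = rotl(K, (3*2+4) mod 16) = rotl(K, 10) = 0xA580

0xA580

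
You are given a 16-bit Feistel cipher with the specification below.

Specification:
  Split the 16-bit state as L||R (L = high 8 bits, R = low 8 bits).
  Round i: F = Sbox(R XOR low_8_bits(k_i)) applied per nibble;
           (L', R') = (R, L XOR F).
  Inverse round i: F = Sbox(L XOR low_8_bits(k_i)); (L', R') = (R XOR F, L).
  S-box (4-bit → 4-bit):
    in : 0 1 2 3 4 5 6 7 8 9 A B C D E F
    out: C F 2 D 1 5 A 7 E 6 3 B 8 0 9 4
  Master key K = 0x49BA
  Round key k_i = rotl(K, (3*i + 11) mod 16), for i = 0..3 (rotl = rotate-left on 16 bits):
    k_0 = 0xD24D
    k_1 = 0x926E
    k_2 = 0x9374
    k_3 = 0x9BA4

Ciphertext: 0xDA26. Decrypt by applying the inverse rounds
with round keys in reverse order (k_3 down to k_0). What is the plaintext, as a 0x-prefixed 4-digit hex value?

0x8B3B

s_0 = ciphertext = 0xDA26
s_1 = InvRound(s_0, k_3) = 0x5FDA
s_2 = InvRound(s_1, k_2) = 0xF15F
s_3 = InvRound(s_2, k_1) = 0x3BF1
s_4 = InvRound(s_3, k_0) = 0x8B3B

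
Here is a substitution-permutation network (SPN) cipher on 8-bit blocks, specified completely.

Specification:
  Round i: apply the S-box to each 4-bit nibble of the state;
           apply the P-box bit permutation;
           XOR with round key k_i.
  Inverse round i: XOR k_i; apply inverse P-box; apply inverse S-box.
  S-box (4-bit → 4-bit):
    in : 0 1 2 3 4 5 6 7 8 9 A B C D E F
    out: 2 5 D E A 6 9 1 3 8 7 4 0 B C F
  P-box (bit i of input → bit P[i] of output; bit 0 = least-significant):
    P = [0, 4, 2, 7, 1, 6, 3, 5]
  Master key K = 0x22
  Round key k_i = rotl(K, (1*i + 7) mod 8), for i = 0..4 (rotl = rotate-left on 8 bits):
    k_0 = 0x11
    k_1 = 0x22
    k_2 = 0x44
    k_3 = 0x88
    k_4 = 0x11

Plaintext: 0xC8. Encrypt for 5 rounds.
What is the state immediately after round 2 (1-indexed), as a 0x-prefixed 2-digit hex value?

0x72

s_0 = plaintext = 0xC8
s_1 = Round(s_0, k_0) = 0x00
s_2 = Round(s_1, k_1) = 0x72
s_3 = Round(s_2, k_2) = 0xC3
s_4 = Round(s_3, k_3) = 0x1C
s_5 = Round(s_4, k_4) = 0x1B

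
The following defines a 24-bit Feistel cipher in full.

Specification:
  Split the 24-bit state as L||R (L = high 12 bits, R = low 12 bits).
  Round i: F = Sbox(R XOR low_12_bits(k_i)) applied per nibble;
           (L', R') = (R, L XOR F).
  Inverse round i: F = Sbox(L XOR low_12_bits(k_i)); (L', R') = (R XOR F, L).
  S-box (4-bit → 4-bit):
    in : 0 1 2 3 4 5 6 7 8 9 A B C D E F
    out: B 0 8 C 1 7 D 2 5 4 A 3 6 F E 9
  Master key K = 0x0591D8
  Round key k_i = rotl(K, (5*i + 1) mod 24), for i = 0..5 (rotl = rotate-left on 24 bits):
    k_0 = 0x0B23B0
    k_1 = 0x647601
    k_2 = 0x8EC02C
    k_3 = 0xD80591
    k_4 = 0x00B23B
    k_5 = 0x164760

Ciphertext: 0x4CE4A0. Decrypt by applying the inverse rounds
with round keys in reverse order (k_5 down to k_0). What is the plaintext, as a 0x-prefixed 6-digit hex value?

0xE6B8B1

s_0 = ciphertext = 0x4CE4A0
s_1 = InvRound(s_0, k_5) = 0x80E4CE
s_2 = InvRound(s_1, k_4) = 0xE0980E
s_3 = InvRound(s_2, k_3) = 0xB4BE09
s_4 = InvRound(s_3, k_2) = 0xDDBB4B
s_5 = InvRound(s_4, k_1) = 0x8B1DDB
s_6 = InvRound(s_5, k_0) = 0xE6B8B1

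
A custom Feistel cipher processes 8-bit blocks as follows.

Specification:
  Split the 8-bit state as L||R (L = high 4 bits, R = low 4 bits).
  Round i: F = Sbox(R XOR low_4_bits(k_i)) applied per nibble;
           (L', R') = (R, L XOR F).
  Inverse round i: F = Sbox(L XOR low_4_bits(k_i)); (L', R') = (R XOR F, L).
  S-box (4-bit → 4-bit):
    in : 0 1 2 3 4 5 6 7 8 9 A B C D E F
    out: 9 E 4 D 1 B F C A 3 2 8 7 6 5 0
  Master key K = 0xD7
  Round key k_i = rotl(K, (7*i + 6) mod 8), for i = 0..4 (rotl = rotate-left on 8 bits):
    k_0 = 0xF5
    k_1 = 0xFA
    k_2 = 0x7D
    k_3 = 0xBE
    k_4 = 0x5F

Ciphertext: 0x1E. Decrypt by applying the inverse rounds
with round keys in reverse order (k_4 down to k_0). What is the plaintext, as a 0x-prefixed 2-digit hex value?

0x4C

s_0 = ciphertext = 0x1E
s_1 = InvRound(s_0, k_4) = 0xB1
s_2 = InvRound(s_1, k_3) = 0xAB
s_3 = InvRound(s_2, k_2) = 0x7A
s_4 = InvRound(s_3, k_1) = 0xC7
s_5 = InvRound(s_4, k_0) = 0x4C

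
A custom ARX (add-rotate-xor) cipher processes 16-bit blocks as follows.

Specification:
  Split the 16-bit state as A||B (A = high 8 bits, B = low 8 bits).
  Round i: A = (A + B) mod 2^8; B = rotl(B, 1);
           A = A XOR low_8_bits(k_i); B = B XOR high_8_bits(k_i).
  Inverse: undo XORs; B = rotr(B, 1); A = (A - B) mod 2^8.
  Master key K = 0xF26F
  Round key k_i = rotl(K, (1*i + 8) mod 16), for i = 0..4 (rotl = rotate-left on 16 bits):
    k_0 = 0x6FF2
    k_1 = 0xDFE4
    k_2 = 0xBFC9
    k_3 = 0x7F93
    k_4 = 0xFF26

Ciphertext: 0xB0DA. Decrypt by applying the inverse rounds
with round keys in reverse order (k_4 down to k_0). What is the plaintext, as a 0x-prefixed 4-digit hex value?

s_0 = ciphertext = 0xB0DA
s_1 = InvRound(s_0, k_4) = 0x0492
s_2 = InvRound(s_1, k_3) = 0xA1F6
s_3 = InvRound(s_2, k_2) = 0xC4A4
s_4 = InvRound(s_3, k_1) = 0x63BD
s_5 = InvRound(s_4, k_0) = 0x2869

0x2869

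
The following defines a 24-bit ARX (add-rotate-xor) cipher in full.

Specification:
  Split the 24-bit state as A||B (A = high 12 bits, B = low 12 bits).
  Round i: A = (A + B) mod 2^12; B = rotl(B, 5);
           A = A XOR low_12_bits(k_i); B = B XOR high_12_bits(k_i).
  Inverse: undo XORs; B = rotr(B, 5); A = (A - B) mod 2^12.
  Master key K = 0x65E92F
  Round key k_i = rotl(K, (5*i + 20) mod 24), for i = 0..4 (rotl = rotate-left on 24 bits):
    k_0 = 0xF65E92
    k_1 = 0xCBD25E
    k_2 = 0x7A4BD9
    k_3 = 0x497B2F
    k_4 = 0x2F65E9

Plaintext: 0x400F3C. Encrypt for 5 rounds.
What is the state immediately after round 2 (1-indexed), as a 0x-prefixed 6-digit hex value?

s_0 = plaintext = 0x400F3C
s_1 = Round(s_0, k_0) = 0xDAE8FB
s_2 = Round(s_1, k_1) = 0x4F73CC
s_3 = Round(s_2, k_2) = 0x31AE23
s_4 = Round(s_3, k_3) = 0xA120EB
s_5 = Round(s_4, k_4) = 0xF14F97

0x4F73CC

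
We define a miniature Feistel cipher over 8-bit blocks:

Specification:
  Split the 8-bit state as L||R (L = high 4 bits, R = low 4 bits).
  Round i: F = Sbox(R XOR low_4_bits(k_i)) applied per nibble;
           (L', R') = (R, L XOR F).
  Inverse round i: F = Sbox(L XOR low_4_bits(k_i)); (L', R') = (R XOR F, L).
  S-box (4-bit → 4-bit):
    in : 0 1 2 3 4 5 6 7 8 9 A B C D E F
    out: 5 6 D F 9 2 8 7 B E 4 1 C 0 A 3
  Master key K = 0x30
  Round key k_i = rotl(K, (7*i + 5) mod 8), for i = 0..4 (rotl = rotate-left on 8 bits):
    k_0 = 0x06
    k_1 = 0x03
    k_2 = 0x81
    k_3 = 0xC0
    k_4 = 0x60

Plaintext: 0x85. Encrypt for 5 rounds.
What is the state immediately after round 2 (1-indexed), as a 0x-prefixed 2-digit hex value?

0x7C

s_0 = plaintext = 0x85
s_1 = Round(s_0, k_0) = 0x57
s_2 = Round(s_1, k_1) = 0x7C
s_3 = Round(s_2, k_2) = 0xC7
s_4 = Round(s_3, k_3) = 0x7B
s_5 = Round(s_4, k_4) = 0xB6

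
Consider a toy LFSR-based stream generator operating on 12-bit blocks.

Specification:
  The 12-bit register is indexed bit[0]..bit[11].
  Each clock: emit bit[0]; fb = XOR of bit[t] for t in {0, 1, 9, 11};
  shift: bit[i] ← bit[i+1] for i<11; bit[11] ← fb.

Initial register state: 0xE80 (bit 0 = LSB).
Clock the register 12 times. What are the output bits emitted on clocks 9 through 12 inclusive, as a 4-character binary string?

0111

reg_0 = 0xE80
clock 1: out=0, reg = 0x740
clock 2: out=0, reg = 0xBA0
clock 3: out=0, reg = 0x5D0
clock 4: out=0, reg = 0x2E8
clock 5: out=0, reg = 0x974
clock 6: out=0, reg = 0xCBA
clock 7: out=0, reg = 0x65D
clock 8: out=1, reg = 0x32E
clock 9: out=0, reg = 0x197
clock 10: out=1, reg = 0x0CB
clock 11: out=1, reg = 0x065
clock 12: out=1, reg = 0x832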